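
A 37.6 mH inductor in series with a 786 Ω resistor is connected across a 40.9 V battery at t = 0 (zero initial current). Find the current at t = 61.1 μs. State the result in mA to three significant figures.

I ≈ 37.5 mA

τ = L/R = 3.760×10^-2/786 = 4.784×10^-5 s; final current I_∞ = ε/R = 40.9/786 = 5.204×10^-2 A.
I(t) = I_∞(1 − e^(−t/τ)) with t/τ = 1.277.
I = (5.204×10^-2)(1 − e^(−1.277)) = 3.753×10^-2 A.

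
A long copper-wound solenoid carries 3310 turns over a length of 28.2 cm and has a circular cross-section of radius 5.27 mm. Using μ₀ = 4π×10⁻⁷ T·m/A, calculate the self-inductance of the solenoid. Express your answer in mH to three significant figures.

A = πr² = π(5.270×10^-3 m)² = 8.725×10^-5 m².
For a long solenoid, L = μ₀N²A/ℓ.
L = (4π×10⁻⁷)(3310)²(8.725×10^-5)/(0.282 m) = 4.260×10^-3 H.

L ≈ 4.26 mH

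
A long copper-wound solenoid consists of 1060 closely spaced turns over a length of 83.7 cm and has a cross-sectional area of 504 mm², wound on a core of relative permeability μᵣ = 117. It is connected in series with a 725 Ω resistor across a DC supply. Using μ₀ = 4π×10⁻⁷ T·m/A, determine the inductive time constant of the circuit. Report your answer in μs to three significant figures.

A = 504 mm² = 5.040×10^-4 m².
L = μ₀μᵣN²A/ℓ = (4π×10⁻⁷)(117)(1060)²(5.040×10^-4)/(0.837) = 9.947×10^-2 H.
τ = L/R = (9.947×10^-2)/(725) = 1.372×10^-4 s.

τ ≈ 137 μs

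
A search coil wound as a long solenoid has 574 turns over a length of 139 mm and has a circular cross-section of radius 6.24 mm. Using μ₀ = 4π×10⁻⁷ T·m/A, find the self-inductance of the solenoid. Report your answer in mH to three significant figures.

L ≈ 0.364 mH

A = πr² = π(6.240×10^-3 m)² = 1.223×10^-4 m².
For a long solenoid, L = μ₀N²A/ℓ.
L = (4π×10⁻⁷)(574)²(1.223×10^-4)/(0.139 m) = 3.644×10^-4 H.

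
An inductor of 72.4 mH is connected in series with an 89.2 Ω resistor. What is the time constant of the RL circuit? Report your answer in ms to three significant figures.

τ = L/R = (7.240×10^-2 H)/(89.2 Ω) = 8.117×10^-4 s.

τ ≈ 0.812 ms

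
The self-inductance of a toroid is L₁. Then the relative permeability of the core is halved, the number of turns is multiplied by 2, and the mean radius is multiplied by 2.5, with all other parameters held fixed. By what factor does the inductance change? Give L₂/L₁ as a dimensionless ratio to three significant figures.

L₂/L₁ = 0.800

For a toroid, L ∝ μᵣN²A/R.
L₂/L₁ = (0.5) × (2)^2 × (2.5)^-1 = 0.800.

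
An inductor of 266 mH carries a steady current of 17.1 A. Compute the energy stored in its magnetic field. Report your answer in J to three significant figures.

U ≈ 38.9 J

Stored magnetic energy: U = ½LI².
U = ½(0.266 H)(17.1 A)² = 38.89 J.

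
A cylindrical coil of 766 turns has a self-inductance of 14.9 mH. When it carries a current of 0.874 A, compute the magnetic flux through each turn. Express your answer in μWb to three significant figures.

From L = NΦ_B/I, the flux per turn is Φ_B = LI/N.
Φ_B = (1.490×10^-2 H)(0.874 A)/766 = 1.700×10^-5 Wb.

Φ_B ≈ 17.0 μWb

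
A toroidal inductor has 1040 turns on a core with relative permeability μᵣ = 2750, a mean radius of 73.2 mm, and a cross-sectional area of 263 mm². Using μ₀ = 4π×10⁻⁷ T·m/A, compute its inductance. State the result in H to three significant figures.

L ≈ 2.14 H

For a thin toroid, L = μ₀μᵣN²A/(2πR).
L = (4π×10⁻⁷)(2750)(1040)²(2.630×10^-4) / (2π×7.320×10^-2 m) = 2.137 H.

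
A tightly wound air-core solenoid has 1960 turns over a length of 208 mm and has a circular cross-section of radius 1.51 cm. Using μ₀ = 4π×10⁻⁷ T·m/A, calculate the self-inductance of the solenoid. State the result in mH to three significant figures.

L ≈ 16.6 mH

A = πr² = π(1.510×10^-2 m)² = 7.163×10^-4 m².
For a long solenoid, L = μ₀N²A/ℓ.
L = (4π×10⁻⁷)(1960)²(7.163×10^-4)/(0.208 m) = 1.663×10^-2 H.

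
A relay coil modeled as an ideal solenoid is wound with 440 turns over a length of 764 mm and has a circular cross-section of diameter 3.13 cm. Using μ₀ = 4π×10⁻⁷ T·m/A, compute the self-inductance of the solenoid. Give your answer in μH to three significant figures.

A = π(d/2)² = π(1.565×10^-2 m)² = 7.694×10^-4 m².
For a long solenoid, L = μ₀N²A/ℓ.
L = (4π×10⁻⁷)(440)²(7.694×10^-4)/(0.764 m) = 2.450×10^-4 H.

L ≈ 245 μH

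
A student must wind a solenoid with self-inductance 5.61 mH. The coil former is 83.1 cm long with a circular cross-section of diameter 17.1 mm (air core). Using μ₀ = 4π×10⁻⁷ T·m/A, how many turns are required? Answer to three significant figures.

A = π(d/2)² = π(8.550×10^-3 m)² = 2.297×10^-4 m².
From L = μ₀N²A/ℓ, N = √(Lℓ / (μ₀A)).
N = √[(5.610×10^-3)(0.831) / ((4π×10⁻⁷)×2.297×10^-4)] = √(1.615×10^7) ≈ 4019.2.

N ≈ 4020 turns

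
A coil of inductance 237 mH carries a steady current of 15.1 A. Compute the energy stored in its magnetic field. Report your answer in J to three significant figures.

Stored magnetic energy: U = ½LI².
U = ½(0.237 H)(15.1 A)² = 27.02 J.

U ≈ 27.0 J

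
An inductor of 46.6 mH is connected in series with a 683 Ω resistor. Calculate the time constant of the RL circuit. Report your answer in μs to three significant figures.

τ ≈ 68.2 μs

τ = L/R = (4.660×10^-2 H)/(683 Ω) = 6.823×10^-5 s.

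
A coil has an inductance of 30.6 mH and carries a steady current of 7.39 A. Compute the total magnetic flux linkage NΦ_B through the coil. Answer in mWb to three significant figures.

NΦ_B ≈ 226 mWb

From L = NΦ_B/I, the flux linkage is NΦ_B = LI.
NΦ_B = (3.060×10^-2 H)(7.39 A) = 0.2261 Wb.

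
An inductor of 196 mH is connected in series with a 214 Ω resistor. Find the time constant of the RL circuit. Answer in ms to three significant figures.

τ = L/R = (0.196 H)/(214 Ω) = 9.159×10^-4 s.

τ ≈ 0.916 ms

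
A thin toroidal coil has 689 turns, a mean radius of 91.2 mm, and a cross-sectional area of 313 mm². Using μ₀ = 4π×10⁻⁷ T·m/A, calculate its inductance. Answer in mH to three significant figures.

For a thin toroid, L = μ₀N²A/(2πR).
L = (4π×10⁻⁷)(689)²(3.130×10^-4) / (2π×9.120×10^-2 m) = 3.259×10^-4 H.

L ≈ 0.326 mH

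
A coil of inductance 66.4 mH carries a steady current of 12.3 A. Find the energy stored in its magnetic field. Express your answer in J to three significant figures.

Stored magnetic energy: U = ½LI².
U = ½(6.640×10^-2 H)(12.3 A)² = 5.023 J.

U ≈ 5.02 J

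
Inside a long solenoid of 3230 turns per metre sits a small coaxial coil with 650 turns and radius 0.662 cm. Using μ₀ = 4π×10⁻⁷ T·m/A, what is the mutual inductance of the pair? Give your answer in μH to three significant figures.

The outer solenoid produces a uniform field B₁ = μ₀n₁I₁ across the inner coil,
so the flux linkage is N₂Φ = N₂B₁A₂ = μ₀n₁N₂A₂·I₁, giving M = μ₀n₁N₂A₂.
A₂ = πr² = π(6.620×10^-3 m)² = 1.377×10^-4 m².
M = (4π×10⁻⁷)(3230)(650)(1.377×10^-4) = 3.632×10^-4 H.

M ≈ 363 μH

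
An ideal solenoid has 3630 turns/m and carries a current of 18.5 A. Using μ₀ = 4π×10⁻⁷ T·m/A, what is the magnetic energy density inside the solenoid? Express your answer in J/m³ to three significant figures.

B = μ₀nI = (4π×10⁻⁷)(3.630×10^3)(18.5) = 8.439×10^-2 T.
u = B²/(2μ₀) = (8.439×10^-2)²/(2×4π×10⁻⁷) = 2.834×10^3 J/m³.

u ≈ 2830 J/m³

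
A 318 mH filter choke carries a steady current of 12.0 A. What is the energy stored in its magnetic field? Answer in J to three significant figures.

Stored magnetic energy: U = ½LI².
U = ½(0.318 H)(12.0 A)² = 22.9 J.

U ≈ 22.9 J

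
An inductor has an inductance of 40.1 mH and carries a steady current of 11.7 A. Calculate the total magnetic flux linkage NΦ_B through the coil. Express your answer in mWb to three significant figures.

From L = NΦ_B/I, the flux linkage is NΦ_B = LI.
NΦ_B = (4.010×10^-2 H)(11.7 A) = 0.4692 Wb.

NΦ_B ≈ 469 mWb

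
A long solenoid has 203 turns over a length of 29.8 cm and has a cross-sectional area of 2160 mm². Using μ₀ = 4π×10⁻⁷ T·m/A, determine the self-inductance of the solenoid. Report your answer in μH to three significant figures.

A = 2160 mm² = 2.160×10^-3 m².
For a long solenoid, L = μ₀N²A/ℓ.
L = (4π×10⁻⁷)(203)²(2.160×10^-3)/(0.298 m) = 3.754×10^-4 H.

L ≈ 375 μH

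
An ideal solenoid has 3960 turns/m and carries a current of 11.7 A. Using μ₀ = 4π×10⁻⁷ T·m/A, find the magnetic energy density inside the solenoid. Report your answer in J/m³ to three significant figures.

B = μ₀nI = (4π×10⁻⁷)(3.960×10^3)(11.7) = 5.822×10^-2 T.
u = B²/(2μ₀) = (5.822×10^-2)²/(2×4π×10⁻⁷) = 1.349×10^3 J/m³.

u ≈ 1350 J/m³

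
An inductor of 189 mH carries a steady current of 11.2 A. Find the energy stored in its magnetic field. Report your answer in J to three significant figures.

U ≈ 11.9 J

Stored magnetic energy: U = ½LI².
U = ½(0.189 H)(11.2 A)² = 11.85 J.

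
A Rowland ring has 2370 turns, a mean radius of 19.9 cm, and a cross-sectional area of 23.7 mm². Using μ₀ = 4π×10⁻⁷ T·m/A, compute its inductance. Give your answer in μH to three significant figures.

L ≈ 134 μH

For a thin toroid, L = μ₀N²A/(2πR).
L = (4π×10⁻⁷)(2370)²(2.370×10^-5) / (2π×0.199 m) = 1.338×10^-4 H.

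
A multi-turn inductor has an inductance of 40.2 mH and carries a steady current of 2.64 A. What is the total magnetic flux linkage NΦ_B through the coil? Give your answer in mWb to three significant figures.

NΦ_B ≈ 106 mWb

From L = NΦ_B/I, the flux linkage is NΦ_B = LI.
NΦ_B = (4.020×10^-2 H)(2.64 A) = 0.1061 Wb.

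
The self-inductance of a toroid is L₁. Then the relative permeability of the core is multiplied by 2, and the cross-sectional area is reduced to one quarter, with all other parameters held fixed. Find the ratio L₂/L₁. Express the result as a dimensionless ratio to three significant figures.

L₂/L₁ = 0.500

For a toroid, L ∝ μᵣN²A/R.
L₂/L₁ = (2) × (0.25) = 0.500.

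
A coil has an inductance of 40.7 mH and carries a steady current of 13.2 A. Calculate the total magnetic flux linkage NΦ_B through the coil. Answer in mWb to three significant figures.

NΦ_B ≈ 537 mWb

From L = NΦ_B/I, the flux linkage is NΦ_B = LI.
NΦ_B = (4.070×10^-2 H)(13.2 A) = 0.5372 Wb.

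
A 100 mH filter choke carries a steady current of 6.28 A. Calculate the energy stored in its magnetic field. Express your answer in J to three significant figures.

U ≈ 1.97 J

Stored magnetic energy: U = ½LI².
U = ½(0.1 H)(6.28 A)² = 1.972 J.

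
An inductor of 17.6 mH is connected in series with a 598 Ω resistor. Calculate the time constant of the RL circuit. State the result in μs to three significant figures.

τ = L/R = (1.760×10^-2 H)/(598 Ω) = 2.943×10^-5 s.

τ ≈ 29.4 μs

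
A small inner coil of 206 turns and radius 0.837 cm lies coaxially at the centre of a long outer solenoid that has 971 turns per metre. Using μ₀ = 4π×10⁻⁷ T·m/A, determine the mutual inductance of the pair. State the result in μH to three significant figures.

The outer solenoid produces a uniform field B₁ = μ₀n₁I₁ across the inner coil,
so the flux linkage is N₂Φ = N₂B₁A₂ = μ₀n₁N₂A₂·I₁, giving M = μ₀n₁N₂A₂.
A₂ = πr² = π(8.370×10^-3 m)² = 2.201×10^-4 m².
M = (4π×10⁻⁷)(971)(206)(2.201×10^-4) = 5.532×10^-5 H.

M ≈ 55.3 μH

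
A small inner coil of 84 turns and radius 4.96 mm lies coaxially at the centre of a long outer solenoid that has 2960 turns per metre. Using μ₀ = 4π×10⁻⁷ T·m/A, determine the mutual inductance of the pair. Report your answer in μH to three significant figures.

M ≈ 24.1 μH

The outer solenoid produces a uniform field B₁ = μ₀n₁I₁ across the inner coil,
so the flux linkage is N₂Φ = N₂B₁A₂ = μ₀n₁N₂A₂·I₁, giving M = μ₀n₁N₂A₂.
A₂ = πr² = π(4.960×10^-3 m)² = 7.729×10^-5 m².
M = (4π×10⁻⁷)(2960)(84)(7.729×10^-5) = 2.4149×10^-5 H.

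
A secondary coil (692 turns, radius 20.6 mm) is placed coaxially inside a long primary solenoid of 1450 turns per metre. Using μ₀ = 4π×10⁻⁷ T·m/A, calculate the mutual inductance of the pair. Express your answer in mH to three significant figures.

The outer solenoid produces a uniform field B₁ = μ₀n₁I₁ across the inner coil,
so the flux linkage is N₂Φ = N₂B₁A₂ = μ₀n₁N₂A₂·I₁, giving M = μ₀n₁N₂A₂.
A₂ = πr² = π(2.060×10^-2 m)² = 1.333×10^-3 m².
M = (4π×10⁻⁷)(1450)(692)(1.333×10^-3) = 1.681×10^-3 H.

M ≈ 1.68 mH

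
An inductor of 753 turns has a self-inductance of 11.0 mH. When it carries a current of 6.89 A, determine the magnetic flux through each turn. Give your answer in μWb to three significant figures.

Φ_B ≈ 101 μWb

From L = NΦ_B/I, the flux per turn is Φ_B = LI/N.
Φ_B = (1.100×10^-2 H)(6.89 A)/753 = 1.007×10^-4 Wb.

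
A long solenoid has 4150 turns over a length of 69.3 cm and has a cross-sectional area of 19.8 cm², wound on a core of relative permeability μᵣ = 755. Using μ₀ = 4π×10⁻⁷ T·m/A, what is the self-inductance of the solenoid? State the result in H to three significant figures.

A = 19.8 cm² = 1.980×10^-3 m².
For a long solenoid, L = μ₀μᵣN²A/ℓ.
L = (4π×10⁻⁷)(755)(4150)²(1.980×10^-3)/(0.693 m) = 46.69 H.

L ≈ 46.7 H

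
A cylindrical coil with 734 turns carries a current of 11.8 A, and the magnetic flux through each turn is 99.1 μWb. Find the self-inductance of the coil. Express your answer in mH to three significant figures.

Self-inductance is defined by L = NΦ_B/I (flux linkage over current).
L = (734)(9.910×10^-5 Wb)/(11.8 A) = 6.164×10^-3 H.

L ≈ 6.16 mH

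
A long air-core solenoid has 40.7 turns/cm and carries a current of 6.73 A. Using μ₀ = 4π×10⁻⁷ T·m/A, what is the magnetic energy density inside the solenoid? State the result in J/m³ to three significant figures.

B = μ₀nI = (4π×10⁻⁷)(4.070×10^3)(6.73) = 3.442×10^-2 T.
u = B²/(2μ₀) = (3.442×10^-2)²/(2×4π×10⁻⁷) = 471.4 J/m³.

u ≈ 471 J/m³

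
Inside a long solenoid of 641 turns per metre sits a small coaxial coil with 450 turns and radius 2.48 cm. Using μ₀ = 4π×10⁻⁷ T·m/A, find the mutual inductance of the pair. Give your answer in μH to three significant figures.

M ≈ 700 μH

The outer solenoid produces a uniform field B₁ = μ₀n₁I₁ across the inner coil,
so the flux linkage is N₂Φ = N₂B₁A₂ = μ₀n₁N₂A₂·I₁, giving M = μ₀n₁N₂A₂.
A₂ = πr² = π(2.480×10^-2 m)² = 1.932×10^-3 m².
M = (4π×10⁻⁷)(641)(450)(1.932×10^-3) = 7.004×10^-4 H.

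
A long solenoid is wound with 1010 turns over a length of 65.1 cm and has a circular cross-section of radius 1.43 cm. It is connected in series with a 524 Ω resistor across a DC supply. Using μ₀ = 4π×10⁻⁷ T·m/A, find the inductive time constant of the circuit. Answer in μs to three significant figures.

A = πr² = π(1.430×10^-2 m)² = 6.424×10^-4 m².
L = μ₀N²A/ℓ = (4π×10⁻⁷)(1010)²(6.424×10^-4)/(0.651) = 1.265×10^-3 H.
τ = L/R = (1.265×10^-3)/(524) = 2.414×10^-6 s.

τ ≈ 2.41 μs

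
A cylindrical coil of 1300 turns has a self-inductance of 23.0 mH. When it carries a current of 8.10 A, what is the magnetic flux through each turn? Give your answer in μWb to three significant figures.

Φ_B ≈ 143 μWb

From L = NΦ_B/I, the flux per turn is Φ_B = LI/N.
Φ_B = (2.300×10^-2 H)(8.10 A)/1300 = 1.433×10^-4 Wb.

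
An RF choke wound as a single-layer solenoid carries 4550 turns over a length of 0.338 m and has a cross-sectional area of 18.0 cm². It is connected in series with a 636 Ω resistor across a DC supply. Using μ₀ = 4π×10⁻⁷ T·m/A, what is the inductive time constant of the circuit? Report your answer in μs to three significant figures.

τ ≈ 218 μs

A = 18.0 cm² = 1.800×10^-3 m².
L = μ₀N²A/ℓ = (4π×10⁻⁷)(4550)²(1.800×10^-3)/(0.338) = 0.1385 H.
τ = L/R = (0.1385)/(636) = 2.178×10^-4 s.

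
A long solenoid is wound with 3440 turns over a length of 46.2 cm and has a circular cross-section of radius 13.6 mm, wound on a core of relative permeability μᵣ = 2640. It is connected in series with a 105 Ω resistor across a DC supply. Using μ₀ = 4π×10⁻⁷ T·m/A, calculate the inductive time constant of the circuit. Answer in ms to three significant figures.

τ ≈ 470 ms

A = πr² = π(1.360×10^-2 m)² = 5.811×10^-4 m².
L = μ₀μᵣN²A/ℓ = (4π×10⁻⁷)(2640)(3440)²(5.811×10^-4)/(0.462) = 49.38 H.
τ = L/R = (49.38)/(105) = 0.4702 s.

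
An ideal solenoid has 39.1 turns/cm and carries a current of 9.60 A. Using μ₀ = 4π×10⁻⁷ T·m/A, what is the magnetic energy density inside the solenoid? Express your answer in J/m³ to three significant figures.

B = μ₀nI = (4π×10⁻⁷)(3.910×10^3)(9.60) = 4.717×10^-2 T.
u = B²/(2μ₀) = (4.717×10^-2)²/(2×4π×10⁻⁷) = 885.3 J/m³.

u ≈ 885 J/m³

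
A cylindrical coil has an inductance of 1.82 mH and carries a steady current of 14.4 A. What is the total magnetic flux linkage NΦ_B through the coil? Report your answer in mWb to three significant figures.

NΦ_B ≈ 26.2 mWb

From L = NΦ_B/I, the flux linkage is NΦ_B = LI.
NΦ_B = (1.820×10^-3 H)(14.4 A) = 2.621×10^-2 Wb.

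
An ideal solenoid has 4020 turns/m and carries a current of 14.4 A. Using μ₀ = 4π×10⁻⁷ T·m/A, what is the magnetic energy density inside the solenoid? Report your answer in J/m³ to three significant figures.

u ≈ 2110 J/m³

B = μ₀nI = (4π×10⁻⁷)(4.020×10^3)(14.4) = 7.274×10^-2 T.
u = B²/(2μ₀) = (7.274×10^-2)²/(2×4π×10⁻⁷) = 2.106×10^3 J/m³.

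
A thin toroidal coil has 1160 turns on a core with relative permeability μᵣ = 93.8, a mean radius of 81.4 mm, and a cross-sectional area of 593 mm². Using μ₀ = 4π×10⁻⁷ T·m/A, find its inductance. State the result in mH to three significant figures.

For a thin toroid, L = μ₀μᵣN²A/(2πR).
L = (4π×10⁻⁷)(93.8)(1160)²(5.930×10^-4) / (2π×8.140×10^-2 m) = 0.1839 H.

L ≈ 184 mH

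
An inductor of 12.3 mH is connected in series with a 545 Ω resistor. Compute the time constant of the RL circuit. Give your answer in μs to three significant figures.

τ = L/R = (1.230×10^-2 H)/(545 Ω) = 2.257×10^-5 s.

τ ≈ 22.6 μs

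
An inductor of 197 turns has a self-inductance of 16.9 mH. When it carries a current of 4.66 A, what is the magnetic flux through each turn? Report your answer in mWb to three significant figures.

From L = NΦ_B/I, the flux per turn is Φ_B = LI/N.
Φ_B = (1.690×10^-2 H)(4.66 A)/197 = 3.998×10^-4 Wb.

Φ_B ≈ 0.400 mWb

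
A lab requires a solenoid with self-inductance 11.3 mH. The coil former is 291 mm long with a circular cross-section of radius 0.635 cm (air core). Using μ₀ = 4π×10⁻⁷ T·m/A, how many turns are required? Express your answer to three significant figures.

A = πr² = π(6.350×10^-3 m)² = 1.267×10^-4 m².
From L = μ₀N²A/ℓ, N = √(Lℓ / (μ₀A)).
N = √[(1.130×10^-2)(0.291) / ((4π×10⁻⁷)×1.267×10^-4)] = √(2.066×10^7) ≈ 4544.98.

N ≈ 4540 turns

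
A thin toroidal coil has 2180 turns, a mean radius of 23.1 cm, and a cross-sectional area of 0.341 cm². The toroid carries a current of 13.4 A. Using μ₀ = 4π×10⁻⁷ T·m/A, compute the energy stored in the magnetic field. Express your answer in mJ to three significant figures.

U ≈ 12.6 mJ

L = μ₀N²A/(2πR) = (4π×10⁻⁷)(2180)²(3.410×10^-5)/(2π×0.231) = 1.403×10^-4 H.
U = ½LI² = ½(1.403×10^-4)(13.4)² = 1.260×10^-2 J.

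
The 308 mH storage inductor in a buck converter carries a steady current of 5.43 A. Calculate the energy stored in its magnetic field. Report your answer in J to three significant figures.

U ≈ 4.54 J

Stored magnetic energy: U = ½LI².
U = ½(0.308 H)(5.43 A)² = 4.541 J.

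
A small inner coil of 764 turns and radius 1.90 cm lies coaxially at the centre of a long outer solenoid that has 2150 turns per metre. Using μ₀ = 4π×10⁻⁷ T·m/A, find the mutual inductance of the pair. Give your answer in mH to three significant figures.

The outer solenoid produces a uniform field B₁ = μ₀n₁I₁ across the inner coil,
so the flux linkage is N₂Φ = N₂B₁A₂ = μ₀n₁N₂A₂·I₁, giving M = μ₀n₁N₂A₂.
A₂ = πr² = π(1.900×10^-2 m)² = 1.134×10^-3 m².
M = (4π×10⁻⁷)(2150)(764)(1.134×10^-3) = 2.341×10^-3 H.

M ≈ 2.34 mH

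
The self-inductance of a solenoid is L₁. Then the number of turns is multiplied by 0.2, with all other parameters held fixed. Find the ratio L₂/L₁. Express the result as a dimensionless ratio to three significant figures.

For a solenoid, L ∝ μᵣN²A/ℓ.
L₂/L₁ = (0.2)^2 = 0.0400.

L₂/L₁ = 0.0400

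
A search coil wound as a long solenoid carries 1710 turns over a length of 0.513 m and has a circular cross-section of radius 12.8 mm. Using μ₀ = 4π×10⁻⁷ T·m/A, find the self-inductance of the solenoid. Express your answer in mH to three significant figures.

L ≈ 3.69 mH

A = πr² = π(1.280×10^-2 m)² = 5.147×10^-4 m².
For a long solenoid, L = μ₀N²A/ℓ.
L = (4π×10⁻⁷)(1710)²(5.147×10^-4)/(0.513 m) = 3.687×10^-3 H.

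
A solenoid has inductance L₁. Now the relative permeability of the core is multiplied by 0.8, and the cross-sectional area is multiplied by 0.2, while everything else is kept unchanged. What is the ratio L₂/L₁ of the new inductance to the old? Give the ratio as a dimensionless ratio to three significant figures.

For a solenoid, L ∝ μᵣN²A/ℓ.
L₂/L₁ = (0.8) × (0.2) = 0.160.

L₂/L₁ = 0.160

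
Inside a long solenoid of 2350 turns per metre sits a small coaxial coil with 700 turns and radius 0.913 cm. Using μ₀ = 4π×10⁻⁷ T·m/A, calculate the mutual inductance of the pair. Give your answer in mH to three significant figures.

M ≈ 0.541 mH

The outer solenoid produces a uniform field B₁ = μ₀n₁I₁ across the inner coil,
so the flux linkage is N₂Φ = N₂B₁A₂ = μ₀n₁N₂A₂·I₁, giving M = μ₀n₁N₂A₂.
A₂ = πr² = π(9.130×10^-3 m)² = 2.619×10^-4 m².
M = (4π×10⁻⁷)(2350)(700)(2.619×10^-4) = 5.413×10^-4 H.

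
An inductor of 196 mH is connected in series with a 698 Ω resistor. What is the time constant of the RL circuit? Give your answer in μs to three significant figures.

τ ≈ 281 μs

τ = L/R = (0.196 H)/(698 Ω) = 2.808×10^-4 s.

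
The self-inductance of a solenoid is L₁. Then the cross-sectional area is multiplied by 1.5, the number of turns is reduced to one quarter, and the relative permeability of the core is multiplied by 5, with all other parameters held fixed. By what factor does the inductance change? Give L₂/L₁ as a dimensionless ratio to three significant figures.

L₂/L₁ = 0.469

For a solenoid, L ∝ μᵣN²A/ℓ.
L₂/L₁ = (1.5) × (0.25)^2 × (5) = 0.469.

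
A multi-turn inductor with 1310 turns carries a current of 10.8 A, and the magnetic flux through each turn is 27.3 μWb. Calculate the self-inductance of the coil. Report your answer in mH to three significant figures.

Self-inductance is defined by L = NΦ_B/I (flux linkage over current).
L = (1310)(2.730×10^-5 Wb)/(10.8 A) = 3.311×10^-3 H.

L ≈ 3.31 mH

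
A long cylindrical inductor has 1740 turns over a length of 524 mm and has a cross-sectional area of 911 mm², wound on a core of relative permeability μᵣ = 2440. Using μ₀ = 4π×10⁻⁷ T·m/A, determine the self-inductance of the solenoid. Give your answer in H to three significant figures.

L ≈ 16.1 H

A = 911 mm² = 9.110×10^-4 m².
For a long solenoid, L = μ₀μᵣN²A/ℓ.
L = (4π×10⁻⁷)(2440)(1740)²(9.110×10^-4)/(0.524 m) = 16.14 H.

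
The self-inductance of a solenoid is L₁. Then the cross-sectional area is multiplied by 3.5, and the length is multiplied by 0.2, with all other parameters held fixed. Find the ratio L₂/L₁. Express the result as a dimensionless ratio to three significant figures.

For a solenoid, L ∝ μᵣN²A/ℓ.
L₂/L₁ = (3.5) × (0.2)^-1 = 17.5.

L₂/L₁ = 17.5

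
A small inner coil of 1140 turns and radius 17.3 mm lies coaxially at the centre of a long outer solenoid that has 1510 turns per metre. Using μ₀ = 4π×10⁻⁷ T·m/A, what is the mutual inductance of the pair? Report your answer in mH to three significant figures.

M ≈ 2.03 mH

The outer solenoid produces a uniform field B₁ = μ₀n₁I₁ across the inner coil,
so the flux linkage is N₂Φ = N₂B₁A₂ = μ₀n₁N₂A₂·I₁, giving M = μ₀n₁N₂A₂.
A₂ = πr² = π(1.730×10^-2 m)² = 9.402×10^-4 m².
M = (4π×10⁻⁷)(1510)(1140)(9.402×10^-4) = 2.034×10^-3 H.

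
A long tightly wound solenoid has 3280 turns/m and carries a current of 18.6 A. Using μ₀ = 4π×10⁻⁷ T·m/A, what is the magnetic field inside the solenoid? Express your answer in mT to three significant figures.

Inside a long solenoid, B = μ₀nI.
B = (4π×10⁻⁷)(3.280×10^3 m⁻¹)(18.6 A) = 7.666×10^-2 T.

B ≈ 76.7 mT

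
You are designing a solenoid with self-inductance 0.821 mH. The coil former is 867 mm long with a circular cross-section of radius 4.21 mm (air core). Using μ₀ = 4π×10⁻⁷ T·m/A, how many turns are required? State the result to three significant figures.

N ≈ 3190 turns

A = πr² = π(4.210×10^-3 m)² = 5.568×10^-5 m².
From L = μ₀N²A/ℓ, N = √(Lℓ / (μ₀A)).
N = √[(8.210×10^-4)(0.867) / ((4π×10⁻⁷)×5.568×10^-5)] = √(1.017×10^7) ≈ 3189.5.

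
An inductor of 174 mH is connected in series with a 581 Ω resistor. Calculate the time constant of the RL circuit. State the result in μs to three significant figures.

τ = L/R = (0.174 H)/(581 Ω) = 2.9948×10^-4 s.

τ ≈ 299 μs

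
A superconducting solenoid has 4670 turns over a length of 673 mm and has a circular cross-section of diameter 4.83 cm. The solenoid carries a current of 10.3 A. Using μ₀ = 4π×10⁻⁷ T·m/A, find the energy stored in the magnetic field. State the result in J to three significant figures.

U ≈ 3.96 J

A = π(d/2)² = π(2.415×10^-2 m)² = 1.832×10^-3 m².
L = μ₀N²A/ℓ = (4π×10⁻⁷)(4670)²(1.832×10^-3)/(0.673) = 7.461×10^-2 H.
U = ½LI² = ½(7.461×10^-2)(10.3)² = 3.958 J.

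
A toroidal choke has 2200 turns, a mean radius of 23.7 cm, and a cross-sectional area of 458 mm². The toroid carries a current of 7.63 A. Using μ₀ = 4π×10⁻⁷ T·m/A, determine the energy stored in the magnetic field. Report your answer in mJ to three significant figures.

U ≈ 54.5 mJ

L = μ₀N²A/(2πR) = (4π×10⁻⁷)(2200)²(4.580×10^-4)/(2π×0.237) = 1.871×10^-3 H.
U = ½LI² = ½(1.871×10^-3)(7.63)² = 5.445×10^-2 J.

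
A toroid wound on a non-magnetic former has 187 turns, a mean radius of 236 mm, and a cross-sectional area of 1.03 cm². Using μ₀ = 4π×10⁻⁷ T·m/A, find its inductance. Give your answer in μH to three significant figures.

For a thin toroid, L = μ₀N²A/(2πR).
L = (4π×10⁻⁷)(187)²(1.030×10^-4) / (2π×0.236 m) = 3.052×10^-6 H.

L ≈ 3.05 μH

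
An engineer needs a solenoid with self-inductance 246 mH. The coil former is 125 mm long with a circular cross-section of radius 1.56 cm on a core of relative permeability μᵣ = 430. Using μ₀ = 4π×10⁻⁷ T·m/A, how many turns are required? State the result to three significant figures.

N ≈ 273 turns

A = πr² = π(1.560×10^-2 m)² = 7.645×10^-4 m².
From L = μ₀μᵣN²A/ℓ, N = √(Lℓ / (μ₀μᵣA)).
N = √[(0.246)(0.125) / ((4π×10⁻⁷)(430)×7.645×10^-4)] = √(7.443×10^4) ≈ 272.8.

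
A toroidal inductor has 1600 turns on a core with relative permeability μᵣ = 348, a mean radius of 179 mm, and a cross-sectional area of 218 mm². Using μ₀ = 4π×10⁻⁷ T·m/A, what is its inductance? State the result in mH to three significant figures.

For a thin toroid, L = μ₀μᵣN²A/(2πR).
L = (4π×10⁻⁷)(348)(1600)²(2.180×10^-4) / (2π×0.179 m) = 0.217 H.

L ≈ 217 mH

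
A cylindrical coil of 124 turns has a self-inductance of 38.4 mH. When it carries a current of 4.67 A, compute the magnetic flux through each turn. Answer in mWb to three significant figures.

Φ_B ≈ 1.45 mWb

From L = NΦ_B/I, the flux per turn is Φ_B = LI/N.
Φ_B = (3.840×10^-2 H)(4.67 A)/124 = 1.446×10^-3 Wb.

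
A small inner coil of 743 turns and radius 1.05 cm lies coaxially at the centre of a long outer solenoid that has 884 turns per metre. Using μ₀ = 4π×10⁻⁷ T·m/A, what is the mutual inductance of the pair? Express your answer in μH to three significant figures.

M ≈ 286 μH

The outer solenoid produces a uniform field B₁ = μ₀n₁I₁ across the inner coil,
so the flux linkage is N₂Φ = N₂B₁A₂ = μ₀n₁N₂A₂·I₁, giving M = μ₀n₁N₂A₂.
A₂ = πr² = π(1.050×10^-2 m)² = 3.464×10^-4 m².
M = (4π×10⁻⁷)(884)(743)(3.464×10^-4) = 2.859×10^-4 H.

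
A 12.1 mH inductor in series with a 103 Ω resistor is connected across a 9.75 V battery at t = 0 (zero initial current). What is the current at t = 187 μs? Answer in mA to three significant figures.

τ = L/R = 1.210×10^-2/103 = 1.1748×10^-4 s; final current I_∞ = ε/R = 9.75/103 = 9.466×10^-2 A.
I(t) = I_∞(1 − e^(−t/τ)) with t/τ = 1.592.
I = (9.466×10^-2)(1 − e^(−1.592)) = 7.539×10^-2 A.

I ≈ 75.4 mA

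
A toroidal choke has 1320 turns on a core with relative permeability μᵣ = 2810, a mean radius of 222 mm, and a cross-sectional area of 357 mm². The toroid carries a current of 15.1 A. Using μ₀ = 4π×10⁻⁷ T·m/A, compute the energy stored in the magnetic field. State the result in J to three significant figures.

U ≈ 180 J

L = μ₀μᵣN²A/(2πR) = (4π×10⁻⁷)(2810)(1320)²(3.570×10^-4)/(2π×0.222) = 1.5747 H.
U = ½LI² = ½(1.5747)(15.1)² = 179.5 J.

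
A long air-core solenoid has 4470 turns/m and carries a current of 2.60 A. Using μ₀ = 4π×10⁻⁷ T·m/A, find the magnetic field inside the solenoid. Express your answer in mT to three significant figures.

B ≈ 14.6 mT

Inside a long solenoid, B = μ₀nI.
B = (4π×10⁻⁷)(4.470×10^3 m⁻¹)(2.60 A) = 1.460×10^-2 T.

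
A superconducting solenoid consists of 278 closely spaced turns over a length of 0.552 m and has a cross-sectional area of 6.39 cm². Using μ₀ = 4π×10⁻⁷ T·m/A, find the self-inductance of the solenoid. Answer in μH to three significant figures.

L ≈ 112 μH

A = 6.39 cm² = 6.390×10^-4 m².
For a long solenoid, L = μ₀N²A/ℓ.
L = (4π×10⁻⁷)(278)²(6.390×10^-4)/(0.552 m) = 1.124×10^-4 H.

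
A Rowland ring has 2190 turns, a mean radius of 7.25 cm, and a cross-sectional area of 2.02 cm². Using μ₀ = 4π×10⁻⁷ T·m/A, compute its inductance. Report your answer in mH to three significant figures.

For a thin toroid, L = μ₀N²A/(2πR).
L = (4π×10⁻⁷)(2190)²(2.020×10^-4) / (2π×7.250×10^-2 m) = 2.673×10^-3 H.

L ≈ 2.67 mH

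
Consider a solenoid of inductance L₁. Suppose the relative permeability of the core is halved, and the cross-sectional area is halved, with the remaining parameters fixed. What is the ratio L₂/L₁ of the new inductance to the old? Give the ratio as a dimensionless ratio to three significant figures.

For a solenoid, L ∝ μᵣN²A/ℓ.
L₂/L₁ = (0.5) × (0.5) = 0.250.

L₂/L₁ = 0.250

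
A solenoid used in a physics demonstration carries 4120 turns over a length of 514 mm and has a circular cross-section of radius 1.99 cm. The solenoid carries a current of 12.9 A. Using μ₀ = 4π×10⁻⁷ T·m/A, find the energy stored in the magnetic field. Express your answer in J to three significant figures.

U ≈ 4.30 J

A = πr² = π(1.990×10^-2 m)² = 1.244×10^-3 m².
L = μ₀N²A/ℓ = (4π×10⁻⁷)(4120)²(1.244×10^-3)/(0.514) = 5.163×10^-2 H.
U = ½LI² = ½(5.163×10^-2)(12.9)² = 4.296 J.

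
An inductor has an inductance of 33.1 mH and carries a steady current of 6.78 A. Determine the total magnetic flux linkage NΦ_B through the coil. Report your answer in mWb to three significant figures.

NΦ_B ≈ 224 mWb

From L = NΦ_B/I, the flux linkage is NΦ_B = LI.
NΦ_B = (3.310×10^-2 H)(6.78 A) = 0.2244 Wb.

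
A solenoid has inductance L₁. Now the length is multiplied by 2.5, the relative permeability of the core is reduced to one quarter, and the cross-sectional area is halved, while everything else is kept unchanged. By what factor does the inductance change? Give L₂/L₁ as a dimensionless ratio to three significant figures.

L₂/L₁ = 0.0500

For a solenoid, L ∝ μᵣN²A/ℓ.
L₂/L₁ = (2.5)^-1 × (0.25) × (0.5) = 0.0500.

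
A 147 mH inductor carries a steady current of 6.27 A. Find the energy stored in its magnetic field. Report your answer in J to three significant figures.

Stored magnetic energy: U = ½LI².
U = ½(0.147 H)(6.27 A)² = 2.889 J.

U ≈ 2.89 J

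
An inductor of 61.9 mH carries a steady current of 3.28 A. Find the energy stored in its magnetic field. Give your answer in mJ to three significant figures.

U ≈ 333 mJ

Stored magnetic energy: U = ½LI².
U = ½(6.190×10^-2 H)(3.28 A)² = 0.333 J.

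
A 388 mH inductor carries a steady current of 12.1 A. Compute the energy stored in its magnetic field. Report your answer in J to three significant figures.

Stored magnetic energy: U = ½LI².
U = ½(0.388 H)(12.1 A)² = 28.4 J.

U ≈ 28.4 J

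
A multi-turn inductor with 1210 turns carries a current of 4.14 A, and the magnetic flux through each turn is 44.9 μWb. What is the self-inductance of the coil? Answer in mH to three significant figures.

Self-inductance is defined by L = NΦ_B/I (flux linkage over current).
L = (1210)(4.490×10^-5 Wb)/(4.14 A) = 1.312×10^-2 H.

L ≈ 13.1 mH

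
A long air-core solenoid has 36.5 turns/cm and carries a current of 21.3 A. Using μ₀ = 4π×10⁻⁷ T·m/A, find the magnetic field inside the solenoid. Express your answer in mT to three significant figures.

Inside a long solenoid, B = μ₀nI.
B = (4π×10⁻⁷)(3.650×10^3 m⁻¹)(21.3 A) = 9.770×10^-2 T.

B ≈ 97.7 mT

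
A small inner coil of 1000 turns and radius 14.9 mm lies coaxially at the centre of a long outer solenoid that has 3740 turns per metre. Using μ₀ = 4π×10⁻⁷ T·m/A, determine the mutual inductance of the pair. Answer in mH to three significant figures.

The outer solenoid produces a uniform field B₁ = μ₀n₁I₁ across the inner coil,
so the flux linkage is N₂Φ = N₂B₁A₂ = μ₀n₁N₂A₂·I₁, giving M = μ₀n₁N₂A₂.
A₂ = πr² = π(1.490×10^-2 m)² = 6.9746×10^-4 m².
M = (4π×10⁻⁷)(3740)(1000)(6.9746×10^-4) = 3.278×10^-3 H.

M ≈ 3.28 mH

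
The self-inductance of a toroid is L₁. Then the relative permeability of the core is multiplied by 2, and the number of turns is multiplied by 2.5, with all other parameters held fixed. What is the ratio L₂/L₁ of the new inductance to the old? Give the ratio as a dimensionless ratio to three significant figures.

L₂/L₁ = 12.5

For a toroid, L ∝ μᵣN²A/R.
L₂/L₁ = (2) × (2.5)^2 = 12.5.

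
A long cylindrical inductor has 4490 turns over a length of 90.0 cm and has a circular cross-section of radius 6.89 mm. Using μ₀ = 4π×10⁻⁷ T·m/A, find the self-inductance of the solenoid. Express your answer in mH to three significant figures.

L ≈ 4.20 mH

A = πr² = π(6.890×10^-3 m)² = 1.491×10^-4 m².
For a long solenoid, L = μ₀N²A/ℓ.
L = (4π×10⁻⁷)(4490)²(1.491×10^-4)/(0.9 m) = 4.198×10^-3 H.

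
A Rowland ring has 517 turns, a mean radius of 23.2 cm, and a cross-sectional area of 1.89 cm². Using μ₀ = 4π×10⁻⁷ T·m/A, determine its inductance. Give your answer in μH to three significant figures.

L ≈ 43.5 μH

For a thin toroid, L = μ₀N²A/(2πR).
L = (4π×10⁻⁷)(517)²(1.890×10^-4) / (2π×0.232 m) = 4.35497×10^-5 H.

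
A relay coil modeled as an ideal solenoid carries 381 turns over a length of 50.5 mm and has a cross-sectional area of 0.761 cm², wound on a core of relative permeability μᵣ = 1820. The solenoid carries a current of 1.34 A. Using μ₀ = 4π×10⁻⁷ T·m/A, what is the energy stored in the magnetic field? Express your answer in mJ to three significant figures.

U ≈ 449 mJ

A = 0.761 cm² = 7.610×10^-5 m².
L = μ₀μᵣN²A/ℓ = (4π×10⁻⁷)(1820)(381)²(7.610×10^-5)/(5.050×10^-2) = 0.5003 H.
U = ½LI² = ½(0.5003)(1.34)² = 0.4492 J.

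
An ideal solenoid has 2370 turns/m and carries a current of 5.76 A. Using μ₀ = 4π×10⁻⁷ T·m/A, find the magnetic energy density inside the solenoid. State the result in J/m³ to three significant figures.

B = μ₀nI = (4π×10⁻⁷)(2.370×10^3)(5.76) = 1.715×10^-2 T.
u = B²/(2μ₀) = (1.715×10^-2)²/(2×4π×10⁻⁷) = 117.1 J/m³.

u ≈ 117 J/m³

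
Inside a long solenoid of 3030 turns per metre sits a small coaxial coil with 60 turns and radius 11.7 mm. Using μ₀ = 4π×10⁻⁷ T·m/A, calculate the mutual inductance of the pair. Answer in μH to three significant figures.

The outer solenoid produces a uniform field B₁ = μ₀n₁I₁ across the inner coil,
so the flux linkage is N₂Φ = N₂B₁A₂ = μ₀n₁N₂A₂·I₁, giving M = μ₀n₁N₂A₂.
A₂ = πr² = π(1.170×10^-2 m)² = 4.301×10^-4 m².
M = (4π×10⁻⁷)(3030)(60)(4.301×10^-4) = 9.8248×10^-5 H.

M ≈ 98.2 μH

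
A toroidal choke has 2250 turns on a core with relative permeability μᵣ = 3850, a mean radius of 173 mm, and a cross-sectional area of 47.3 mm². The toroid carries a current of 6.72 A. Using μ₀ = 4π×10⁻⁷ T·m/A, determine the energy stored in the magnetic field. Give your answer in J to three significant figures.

U ≈ 24.1 J

L = μ₀μᵣN²A/(2πR) = (4π×10⁻⁷)(3850)(2250)²(4.730×10^-5)/(2π×0.173) = 1.066 H.
U = ½LI² = ½(1.066)(6.72)² = 24.06 J.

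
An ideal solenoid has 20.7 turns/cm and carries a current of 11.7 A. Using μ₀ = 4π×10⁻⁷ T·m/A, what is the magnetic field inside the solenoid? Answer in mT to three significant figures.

B ≈ 30.4 mT

Inside a long solenoid, B = μ₀nI.
B = (4π×10⁻⁷)(2.070×10^3 m⁻¹)(11.7 A) = 3.043×10^-2 T.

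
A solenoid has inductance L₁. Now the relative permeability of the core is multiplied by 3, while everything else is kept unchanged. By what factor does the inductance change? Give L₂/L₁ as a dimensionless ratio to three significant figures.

For a solenoid, L ∝ μᵣN²A/ℓ.
L₂/L₁ = (3) = 3.00.

L₂/L₁ = 3.00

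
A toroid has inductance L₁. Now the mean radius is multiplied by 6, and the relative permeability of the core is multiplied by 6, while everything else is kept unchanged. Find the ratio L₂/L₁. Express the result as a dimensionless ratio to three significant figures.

L₂/L₁ = 1.00

For a toroid, L ∝ μᵣN²A/R.
L₂/L₁ = (6)^-1 × (6) = 1.00.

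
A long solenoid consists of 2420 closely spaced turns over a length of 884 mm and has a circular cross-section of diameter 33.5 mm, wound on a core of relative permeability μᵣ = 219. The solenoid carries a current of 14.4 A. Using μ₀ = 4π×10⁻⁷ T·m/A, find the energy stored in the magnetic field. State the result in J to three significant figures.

U ≈ 167 J

A = π(d/2)² = π(1.675×10^-2 m)² = 8.814×10^-4 m².
L = μ₀μᵣN²A/ℓ = (4π×10⁻⁷)(219)(2420)²(8.814×10^-4)/(0.884) = 1.607 H.
U = ½LI² = ½(1.607)(14.4)² = 166.6 J.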